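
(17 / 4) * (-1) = -17 / 4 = -4.25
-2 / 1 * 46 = -92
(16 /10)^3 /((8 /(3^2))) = 576 /125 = 4.61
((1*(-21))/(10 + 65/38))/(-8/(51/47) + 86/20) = 81396/139463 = 0.58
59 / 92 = 0.64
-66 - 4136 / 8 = -583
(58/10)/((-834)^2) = 29/3477780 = 0.00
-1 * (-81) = 81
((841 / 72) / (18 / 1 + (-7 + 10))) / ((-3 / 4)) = -841 / 1134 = -0.74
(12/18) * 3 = 2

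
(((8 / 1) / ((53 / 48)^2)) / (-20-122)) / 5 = -9216 / 997195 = -0.01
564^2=318096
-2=-2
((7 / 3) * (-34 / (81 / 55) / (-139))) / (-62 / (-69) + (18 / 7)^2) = 7376215 / 142955523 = 0.05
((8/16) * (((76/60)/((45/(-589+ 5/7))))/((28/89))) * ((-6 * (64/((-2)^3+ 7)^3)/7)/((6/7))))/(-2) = 27854152/33075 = 842.15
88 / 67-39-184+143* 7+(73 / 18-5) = 938713 / 1206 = 778.37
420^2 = 176400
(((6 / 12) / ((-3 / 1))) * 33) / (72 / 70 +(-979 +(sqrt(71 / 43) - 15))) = 13475 * sqrt(3053) / 103874110426 +287676235 / 51937055213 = 0.01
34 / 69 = 0.49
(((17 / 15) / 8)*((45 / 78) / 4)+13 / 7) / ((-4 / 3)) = -32805 / 23296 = -1.41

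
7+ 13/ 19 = 146/ 19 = 7.68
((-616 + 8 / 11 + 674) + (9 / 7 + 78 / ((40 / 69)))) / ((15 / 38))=5692913 / 11550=492.89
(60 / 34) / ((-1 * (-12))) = 5 / 34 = 0.15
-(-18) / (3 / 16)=96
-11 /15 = -0.73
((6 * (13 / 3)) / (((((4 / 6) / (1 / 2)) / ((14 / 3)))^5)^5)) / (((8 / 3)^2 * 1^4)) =156905028500683893394419 / 1073741824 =146129195113371.96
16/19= 0.84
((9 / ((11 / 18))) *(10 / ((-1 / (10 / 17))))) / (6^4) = -25 / 374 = -0.07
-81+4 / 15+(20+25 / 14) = -12379 / 210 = -58.95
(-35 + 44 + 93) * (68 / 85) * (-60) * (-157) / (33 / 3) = 768672 / 11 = 69879.27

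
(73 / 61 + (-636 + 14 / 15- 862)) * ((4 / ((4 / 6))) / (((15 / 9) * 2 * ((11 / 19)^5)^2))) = -25175157418330927563 / 39554572516525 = -636466.43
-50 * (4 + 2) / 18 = -50 / 3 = -16.67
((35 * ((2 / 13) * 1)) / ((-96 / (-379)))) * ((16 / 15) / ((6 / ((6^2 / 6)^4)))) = 63672 / 13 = 4897.85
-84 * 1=-84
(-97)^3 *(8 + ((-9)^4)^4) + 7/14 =-3382402989639967164753/2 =-1691201494819983582376.50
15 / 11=1.36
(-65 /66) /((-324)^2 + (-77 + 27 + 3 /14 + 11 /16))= -3640 /387809829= -0.00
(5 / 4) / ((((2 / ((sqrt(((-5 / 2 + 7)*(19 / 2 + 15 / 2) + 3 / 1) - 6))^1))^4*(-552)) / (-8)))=36015 / 5888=6.12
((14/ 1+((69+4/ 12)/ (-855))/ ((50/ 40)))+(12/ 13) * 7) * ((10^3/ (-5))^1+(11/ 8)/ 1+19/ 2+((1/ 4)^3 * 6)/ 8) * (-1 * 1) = 82317446921/ 21340800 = 3857.28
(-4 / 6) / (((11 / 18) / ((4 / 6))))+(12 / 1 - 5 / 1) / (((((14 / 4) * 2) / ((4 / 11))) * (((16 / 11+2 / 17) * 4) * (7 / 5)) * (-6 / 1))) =-99719 / 135828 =-0.73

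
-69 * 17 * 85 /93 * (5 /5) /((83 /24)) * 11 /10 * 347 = -304459188 /2573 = -118328.48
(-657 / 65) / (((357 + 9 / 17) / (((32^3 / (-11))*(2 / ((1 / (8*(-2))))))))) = -1951924224 / 724295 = -2694.93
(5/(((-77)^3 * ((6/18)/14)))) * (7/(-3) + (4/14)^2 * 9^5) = -7082450/3195731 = -2.22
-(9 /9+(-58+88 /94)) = 2635 /47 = 56.06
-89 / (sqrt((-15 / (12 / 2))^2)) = -178 / 5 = -35.60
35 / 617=0.06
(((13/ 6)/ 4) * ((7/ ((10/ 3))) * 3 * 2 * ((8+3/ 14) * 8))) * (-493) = -442221/ 2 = -221110.50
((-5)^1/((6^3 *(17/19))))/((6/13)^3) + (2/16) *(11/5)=47009/3965760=0.01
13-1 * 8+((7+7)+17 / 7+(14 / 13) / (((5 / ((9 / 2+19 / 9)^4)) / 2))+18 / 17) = 171609637553 / 202997340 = 845.38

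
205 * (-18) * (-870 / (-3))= -1070100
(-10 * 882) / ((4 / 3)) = -6615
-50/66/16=-25/528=-0.05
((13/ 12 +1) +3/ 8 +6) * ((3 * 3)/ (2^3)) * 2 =609/ 32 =19.03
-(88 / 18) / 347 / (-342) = 22 / 534033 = 0.00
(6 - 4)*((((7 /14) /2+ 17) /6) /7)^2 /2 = 529 /3136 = 0.17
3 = 3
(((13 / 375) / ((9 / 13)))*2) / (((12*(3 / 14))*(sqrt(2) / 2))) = 1183*sqrt(2) / 30375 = 0.06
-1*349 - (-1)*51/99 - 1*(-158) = -6286/33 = -190.48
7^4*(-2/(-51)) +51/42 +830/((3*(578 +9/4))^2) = 1100494831325/11539041822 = 95.37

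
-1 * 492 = -492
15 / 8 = 1.88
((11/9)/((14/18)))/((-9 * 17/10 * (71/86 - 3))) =860/18207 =0.05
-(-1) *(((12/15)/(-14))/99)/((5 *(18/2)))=-2/155925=-0.00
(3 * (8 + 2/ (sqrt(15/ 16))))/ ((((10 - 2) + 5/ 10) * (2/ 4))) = 32 * sqrt(15)/ 85 + 96/ 17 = 7.11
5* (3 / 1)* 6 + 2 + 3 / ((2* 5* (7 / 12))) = 92.51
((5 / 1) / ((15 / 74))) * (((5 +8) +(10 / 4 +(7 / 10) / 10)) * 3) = 57609 / 50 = 1152.18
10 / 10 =1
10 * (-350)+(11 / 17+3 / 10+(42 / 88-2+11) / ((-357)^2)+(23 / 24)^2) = -1569334762361 / 448620480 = -3498.13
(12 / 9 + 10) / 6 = 17 / 9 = 1.89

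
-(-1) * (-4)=-4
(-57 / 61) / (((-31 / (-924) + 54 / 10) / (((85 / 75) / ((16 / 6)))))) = -223839 / 3062566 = -0.07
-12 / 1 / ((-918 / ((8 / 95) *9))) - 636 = -1027124 / 1615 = -635.99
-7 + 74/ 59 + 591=34530/ 59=585.25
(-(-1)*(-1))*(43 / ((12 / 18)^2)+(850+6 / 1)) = -3811 / 4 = -952.75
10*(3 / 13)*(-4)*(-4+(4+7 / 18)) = -140 / 39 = -3.59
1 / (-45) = -1 / 45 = -0.02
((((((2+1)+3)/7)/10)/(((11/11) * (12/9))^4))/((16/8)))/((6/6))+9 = 161523/17920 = 9.01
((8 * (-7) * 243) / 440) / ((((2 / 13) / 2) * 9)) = -2457 / 55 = -44.67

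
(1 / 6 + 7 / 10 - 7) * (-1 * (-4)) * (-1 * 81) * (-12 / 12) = -9936 / 5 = -1987.20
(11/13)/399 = 11/5187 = 0.00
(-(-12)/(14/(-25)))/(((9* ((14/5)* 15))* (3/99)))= -275/147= -1.87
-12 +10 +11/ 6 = -0.17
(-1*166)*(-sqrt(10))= 166*sqrt(10)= 524.94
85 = 85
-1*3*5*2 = -30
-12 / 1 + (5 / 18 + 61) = 887 / 18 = 49.28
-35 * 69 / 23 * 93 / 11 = -9765 / 11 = -887.73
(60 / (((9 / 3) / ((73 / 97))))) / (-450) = -146 / 4365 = -0.03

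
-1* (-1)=1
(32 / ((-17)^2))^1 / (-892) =-0.00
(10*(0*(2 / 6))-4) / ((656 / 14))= -7 / 82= -0.09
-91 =-91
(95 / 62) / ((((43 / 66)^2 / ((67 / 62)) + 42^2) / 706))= 4893628410 / 7981594273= 0.61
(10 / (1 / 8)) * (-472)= -37760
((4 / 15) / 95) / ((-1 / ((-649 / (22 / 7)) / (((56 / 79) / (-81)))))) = -125847 / 1900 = -66.24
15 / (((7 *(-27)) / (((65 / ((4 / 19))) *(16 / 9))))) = -24700 / 567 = -43.56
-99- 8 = -107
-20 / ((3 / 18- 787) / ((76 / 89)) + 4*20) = 9120 / 383689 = 0.02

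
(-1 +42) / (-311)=-41 / 311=-0.13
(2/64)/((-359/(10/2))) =-5/11488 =-0.00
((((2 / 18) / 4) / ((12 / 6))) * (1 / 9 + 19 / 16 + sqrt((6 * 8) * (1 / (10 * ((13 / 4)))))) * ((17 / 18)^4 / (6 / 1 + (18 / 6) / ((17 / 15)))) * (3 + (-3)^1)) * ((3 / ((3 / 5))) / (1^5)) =0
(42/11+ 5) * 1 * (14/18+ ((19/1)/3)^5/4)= 240254935/10692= 22470.53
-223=-223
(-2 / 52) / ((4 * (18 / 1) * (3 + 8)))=-1 / 20592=-0.00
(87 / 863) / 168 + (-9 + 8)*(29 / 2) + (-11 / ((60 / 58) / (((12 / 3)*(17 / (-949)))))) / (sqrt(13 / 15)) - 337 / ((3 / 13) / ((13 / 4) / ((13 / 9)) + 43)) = -9582656983 / 144984 + 10846*sqrt(195) / 185055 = -66093.76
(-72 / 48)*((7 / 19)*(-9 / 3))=63 / 38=1.66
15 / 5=3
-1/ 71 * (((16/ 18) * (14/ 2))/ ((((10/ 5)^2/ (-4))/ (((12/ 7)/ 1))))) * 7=224/ 213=1.05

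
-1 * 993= -993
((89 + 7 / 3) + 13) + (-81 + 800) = 2470 / 3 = 823.33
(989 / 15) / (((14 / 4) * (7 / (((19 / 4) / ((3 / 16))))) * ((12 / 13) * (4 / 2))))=244283 / 6615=36.93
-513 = -513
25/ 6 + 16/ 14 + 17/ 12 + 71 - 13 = 5437/ 84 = 64.73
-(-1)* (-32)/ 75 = -32/ 75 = -0.43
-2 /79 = -0.03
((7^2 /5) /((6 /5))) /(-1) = -49 /6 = -8.17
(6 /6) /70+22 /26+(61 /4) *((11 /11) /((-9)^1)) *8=-103973 /8190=-12.70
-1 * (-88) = 88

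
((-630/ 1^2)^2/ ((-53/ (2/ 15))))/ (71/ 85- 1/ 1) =321300/ 53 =6062.26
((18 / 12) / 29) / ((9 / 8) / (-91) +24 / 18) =3276 / 83665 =0.04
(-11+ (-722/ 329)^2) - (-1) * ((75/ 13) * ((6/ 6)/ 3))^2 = -45472398/ 18292729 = -2.49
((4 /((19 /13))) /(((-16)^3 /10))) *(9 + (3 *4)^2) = -9945 /9728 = -1.02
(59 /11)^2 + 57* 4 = 31069 /121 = 256.77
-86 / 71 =-1.21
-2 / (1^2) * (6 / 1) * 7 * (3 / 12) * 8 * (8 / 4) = -336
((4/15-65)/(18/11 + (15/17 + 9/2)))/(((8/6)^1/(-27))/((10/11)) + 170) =-1634193/30112250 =-0.05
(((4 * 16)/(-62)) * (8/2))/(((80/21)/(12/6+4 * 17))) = -2352/31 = -75.87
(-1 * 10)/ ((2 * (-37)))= 5/ 37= 0.14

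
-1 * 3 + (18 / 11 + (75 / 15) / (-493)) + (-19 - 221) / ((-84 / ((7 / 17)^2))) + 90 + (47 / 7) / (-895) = 51463895023 / 577576615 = 89.10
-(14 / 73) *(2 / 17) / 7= -4 / 1241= -0.00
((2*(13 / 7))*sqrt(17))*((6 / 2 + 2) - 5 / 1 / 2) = 65*sqrt(17) / 7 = 38.29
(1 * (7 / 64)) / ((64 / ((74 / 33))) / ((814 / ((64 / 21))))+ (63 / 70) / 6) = 335405 / 787664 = 0.43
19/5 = 3.80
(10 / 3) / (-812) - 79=-96227 / 1218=-79.00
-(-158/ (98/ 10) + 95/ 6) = 85/ 294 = 0.29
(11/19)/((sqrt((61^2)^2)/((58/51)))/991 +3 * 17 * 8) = 632258/449175105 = 0.00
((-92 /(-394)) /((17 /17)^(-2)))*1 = 46 /197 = 0.23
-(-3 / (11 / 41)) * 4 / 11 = 492 / 121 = 4.07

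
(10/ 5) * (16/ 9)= 32/ 9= 3.56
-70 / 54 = -35 / 27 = -1.30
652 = 652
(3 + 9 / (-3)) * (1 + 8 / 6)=0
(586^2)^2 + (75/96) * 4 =943366502553/8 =117920812819.12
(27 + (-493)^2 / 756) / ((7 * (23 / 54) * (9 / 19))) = 5005759 / 20286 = 246.76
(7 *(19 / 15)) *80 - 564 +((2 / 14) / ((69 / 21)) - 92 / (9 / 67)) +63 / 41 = -4565798 / 8487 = -537.98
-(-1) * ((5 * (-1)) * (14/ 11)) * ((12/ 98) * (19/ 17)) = -0.87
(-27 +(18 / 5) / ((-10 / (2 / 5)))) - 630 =-82143 / 125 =-657.14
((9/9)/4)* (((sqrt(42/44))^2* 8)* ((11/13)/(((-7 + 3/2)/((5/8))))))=-105/572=-0.18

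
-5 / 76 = -0.07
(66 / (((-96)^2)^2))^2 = 0.00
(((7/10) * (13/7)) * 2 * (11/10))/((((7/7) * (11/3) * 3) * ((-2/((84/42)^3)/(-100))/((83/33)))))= 8632/33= 261.58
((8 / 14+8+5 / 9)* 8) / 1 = 4600 / 63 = 73.02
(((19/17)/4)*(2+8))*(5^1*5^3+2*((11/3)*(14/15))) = 540227/306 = 1765.45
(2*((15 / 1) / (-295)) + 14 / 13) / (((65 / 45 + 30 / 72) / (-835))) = -22484880 / 51389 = -437.54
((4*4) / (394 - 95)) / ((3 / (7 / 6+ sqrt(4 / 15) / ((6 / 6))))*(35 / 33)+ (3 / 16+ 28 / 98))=1854504960*sqrt(15) / 1134035638567+ 18490861312 / 1134035638567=0.02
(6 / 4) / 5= 3 / 10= 0.30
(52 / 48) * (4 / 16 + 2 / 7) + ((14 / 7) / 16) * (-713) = -9917 / 112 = -88.54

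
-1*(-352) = 352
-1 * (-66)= 66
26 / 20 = 13 / 10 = 1.30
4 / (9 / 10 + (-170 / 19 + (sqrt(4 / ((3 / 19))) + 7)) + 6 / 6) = 20520 / 2743357 + 288800* sqrt(57) / 2743357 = 0.80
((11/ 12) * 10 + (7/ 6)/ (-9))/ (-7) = -244/ 189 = -1.29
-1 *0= 0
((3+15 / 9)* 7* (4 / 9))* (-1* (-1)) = 392 / 27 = 14.52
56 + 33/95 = 5353/95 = 56.35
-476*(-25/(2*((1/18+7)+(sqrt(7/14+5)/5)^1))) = 48577500/57349 - 688500*sqrt(22)/57349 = 790.74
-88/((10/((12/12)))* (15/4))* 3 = -176/25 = -7.04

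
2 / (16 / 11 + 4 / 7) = 77 / 78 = 0.99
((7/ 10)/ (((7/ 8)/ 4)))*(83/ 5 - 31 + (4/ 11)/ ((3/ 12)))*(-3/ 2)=17088/ 275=62.14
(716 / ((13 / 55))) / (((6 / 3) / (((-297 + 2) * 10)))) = -58085500 / 13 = -4468115.38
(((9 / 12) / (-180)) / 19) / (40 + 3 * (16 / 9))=-1 / 206720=-0.00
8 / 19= 0.42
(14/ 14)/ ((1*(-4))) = -1/ 4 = -0.25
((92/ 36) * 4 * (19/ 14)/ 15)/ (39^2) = 874/ 1437345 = 0.00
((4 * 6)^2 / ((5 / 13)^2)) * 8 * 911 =709443072 / 25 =28377722.88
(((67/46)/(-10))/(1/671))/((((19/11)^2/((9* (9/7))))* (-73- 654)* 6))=0.09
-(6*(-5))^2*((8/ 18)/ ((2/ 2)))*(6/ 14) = -171.43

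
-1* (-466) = 466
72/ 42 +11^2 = 859/ 7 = 122.71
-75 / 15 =-5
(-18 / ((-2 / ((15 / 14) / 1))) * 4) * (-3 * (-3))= 2430 / 7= 347.14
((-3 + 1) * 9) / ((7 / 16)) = -288 / 7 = -41.14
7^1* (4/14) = 2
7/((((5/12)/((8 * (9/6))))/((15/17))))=3024/17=177.88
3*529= 1587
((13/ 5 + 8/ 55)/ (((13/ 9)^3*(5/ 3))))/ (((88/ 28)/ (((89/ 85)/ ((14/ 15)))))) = 88173279/ 451922900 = 0.20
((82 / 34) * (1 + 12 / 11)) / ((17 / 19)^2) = 340423 / 54043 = 6.30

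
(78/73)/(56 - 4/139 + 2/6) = 32526/1713967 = 0.02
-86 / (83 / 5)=-5.18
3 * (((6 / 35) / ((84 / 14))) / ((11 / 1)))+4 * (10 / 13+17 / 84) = 58472 / 15015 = 3.89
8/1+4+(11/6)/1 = 13.83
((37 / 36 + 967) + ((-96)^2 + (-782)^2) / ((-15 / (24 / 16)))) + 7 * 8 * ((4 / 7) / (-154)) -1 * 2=-169391875 / 2772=-61108.18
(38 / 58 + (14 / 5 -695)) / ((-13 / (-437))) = -43819738 / 1885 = -23246.55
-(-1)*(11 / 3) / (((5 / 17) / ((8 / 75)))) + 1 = 2621 / 1125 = 2.33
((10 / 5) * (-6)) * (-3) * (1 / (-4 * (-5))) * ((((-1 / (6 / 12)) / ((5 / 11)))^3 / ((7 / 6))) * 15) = -1724976 / 875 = -1971.40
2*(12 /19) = 1.26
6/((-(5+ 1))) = -1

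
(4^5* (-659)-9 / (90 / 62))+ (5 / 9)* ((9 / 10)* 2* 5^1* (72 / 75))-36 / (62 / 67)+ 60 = -104593427 / 155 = -674796.30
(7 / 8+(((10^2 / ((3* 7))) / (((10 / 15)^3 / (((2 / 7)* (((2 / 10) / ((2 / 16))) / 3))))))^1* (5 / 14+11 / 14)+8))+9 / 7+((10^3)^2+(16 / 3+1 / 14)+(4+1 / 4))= 1000022.61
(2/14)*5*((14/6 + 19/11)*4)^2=1436480/7623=188.44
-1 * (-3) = 3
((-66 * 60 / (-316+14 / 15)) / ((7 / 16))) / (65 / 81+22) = 38491200 / 30551227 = 1.26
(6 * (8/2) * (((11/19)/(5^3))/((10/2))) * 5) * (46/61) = 12144/144875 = 0.08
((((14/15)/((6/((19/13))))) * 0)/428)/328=0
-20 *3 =-60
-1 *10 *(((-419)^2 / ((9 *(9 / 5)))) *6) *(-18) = 35112200 / 3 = 11704066.67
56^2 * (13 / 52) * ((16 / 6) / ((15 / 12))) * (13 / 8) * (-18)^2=4402944 / 5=880588.80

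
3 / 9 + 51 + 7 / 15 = 259 / 5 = 51.80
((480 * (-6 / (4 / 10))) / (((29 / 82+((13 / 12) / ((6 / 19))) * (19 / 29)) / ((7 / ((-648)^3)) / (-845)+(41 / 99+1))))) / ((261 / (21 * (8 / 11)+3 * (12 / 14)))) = -23986040143620395 / 89631802966563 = -267.61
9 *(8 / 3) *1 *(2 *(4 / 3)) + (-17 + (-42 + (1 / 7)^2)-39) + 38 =197 / 49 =4.02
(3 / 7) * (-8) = -24 / 7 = -3.43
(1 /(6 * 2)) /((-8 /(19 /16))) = -19 /1536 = -0.01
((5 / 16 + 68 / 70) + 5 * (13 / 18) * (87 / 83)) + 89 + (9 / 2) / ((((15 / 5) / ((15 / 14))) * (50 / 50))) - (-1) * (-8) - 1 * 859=-107553389 / 139440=-771.32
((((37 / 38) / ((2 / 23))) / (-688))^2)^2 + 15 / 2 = 56062103587065211921 / 7474947075013083136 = 7.50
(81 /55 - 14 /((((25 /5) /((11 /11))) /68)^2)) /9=-711691 /2475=-287.55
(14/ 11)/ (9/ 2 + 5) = 28/ 209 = 0.13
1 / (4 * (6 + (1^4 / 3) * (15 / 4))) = 1 / 29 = 0.03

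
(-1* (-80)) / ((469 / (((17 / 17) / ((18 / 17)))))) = 680 / 4221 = 0.16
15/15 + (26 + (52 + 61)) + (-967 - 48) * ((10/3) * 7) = -23543.33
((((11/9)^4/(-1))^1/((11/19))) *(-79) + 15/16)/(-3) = -32063711/314928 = -101.81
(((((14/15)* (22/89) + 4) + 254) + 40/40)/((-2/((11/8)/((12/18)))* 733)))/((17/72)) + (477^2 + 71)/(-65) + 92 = -983577423871/288347540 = -3411.08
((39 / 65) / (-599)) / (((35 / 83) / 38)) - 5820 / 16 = -152558223 / 419300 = -363.84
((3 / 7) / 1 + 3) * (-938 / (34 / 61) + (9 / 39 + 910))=-2649.09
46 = 46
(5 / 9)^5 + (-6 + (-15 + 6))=-882610 / 59049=-14.95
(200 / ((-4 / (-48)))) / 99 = 800 / 33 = 24.24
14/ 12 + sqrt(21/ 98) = sqrt(42)/ 14 + 7/ 6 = 1.63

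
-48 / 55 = -0.87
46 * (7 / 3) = 322 / 3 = 107.33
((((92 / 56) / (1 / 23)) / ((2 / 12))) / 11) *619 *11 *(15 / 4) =14735295 / 28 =526260.54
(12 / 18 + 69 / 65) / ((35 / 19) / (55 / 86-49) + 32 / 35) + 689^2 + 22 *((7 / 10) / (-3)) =224326865723963 / 472547790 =474717.84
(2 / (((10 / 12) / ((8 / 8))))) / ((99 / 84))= 112 / 55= 2.04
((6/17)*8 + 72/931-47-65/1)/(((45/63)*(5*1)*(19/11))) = -18993832/1073975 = -17.69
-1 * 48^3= -110592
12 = 12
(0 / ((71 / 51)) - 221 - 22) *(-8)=1944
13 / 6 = 2.17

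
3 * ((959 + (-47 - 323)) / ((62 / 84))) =2394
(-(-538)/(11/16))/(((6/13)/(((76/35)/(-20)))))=-1063088/5775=-184.08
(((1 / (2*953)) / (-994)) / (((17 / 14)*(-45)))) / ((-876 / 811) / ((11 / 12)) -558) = -8921 / 516424172807700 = -0.00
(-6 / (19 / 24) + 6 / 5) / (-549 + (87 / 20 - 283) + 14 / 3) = 7272 / 938201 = 0.01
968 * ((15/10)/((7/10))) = 14520/7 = 2074.29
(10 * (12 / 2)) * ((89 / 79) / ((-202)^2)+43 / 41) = 2079222555 / 33041039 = 62.93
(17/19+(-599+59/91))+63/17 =-17452124/29393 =-593.75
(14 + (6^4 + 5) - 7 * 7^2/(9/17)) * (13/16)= 19513/36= 542.03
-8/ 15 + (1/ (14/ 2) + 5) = 484/ 105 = 4.61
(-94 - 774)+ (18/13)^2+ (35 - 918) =-295595/169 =-1749.08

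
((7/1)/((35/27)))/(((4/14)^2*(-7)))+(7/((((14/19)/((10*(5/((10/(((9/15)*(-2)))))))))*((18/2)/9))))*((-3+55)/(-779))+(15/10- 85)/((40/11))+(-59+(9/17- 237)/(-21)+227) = 58802833/390320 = 150.65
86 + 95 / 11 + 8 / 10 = 5249 / 55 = 95.44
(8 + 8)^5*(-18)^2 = 339738624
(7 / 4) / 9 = 0.19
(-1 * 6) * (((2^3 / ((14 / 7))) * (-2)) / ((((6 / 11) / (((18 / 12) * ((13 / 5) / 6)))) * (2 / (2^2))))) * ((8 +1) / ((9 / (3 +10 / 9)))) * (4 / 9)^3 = 1354496 / 32805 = 41.29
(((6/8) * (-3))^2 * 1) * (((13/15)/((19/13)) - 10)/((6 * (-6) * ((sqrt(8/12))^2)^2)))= 72387/24320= 2.98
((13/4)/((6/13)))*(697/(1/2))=9816.08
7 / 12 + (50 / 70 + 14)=1285 / 84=15.30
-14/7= -2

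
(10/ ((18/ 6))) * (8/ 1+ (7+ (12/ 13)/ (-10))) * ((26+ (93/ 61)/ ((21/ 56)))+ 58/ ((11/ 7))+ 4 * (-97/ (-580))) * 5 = 4251576002/ 252967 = 16806.84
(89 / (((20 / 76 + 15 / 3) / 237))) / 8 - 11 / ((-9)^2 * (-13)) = 422016451 / 842400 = 500.97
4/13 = 0.31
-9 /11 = -0.82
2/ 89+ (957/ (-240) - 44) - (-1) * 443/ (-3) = -4178693/ 21360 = -195.63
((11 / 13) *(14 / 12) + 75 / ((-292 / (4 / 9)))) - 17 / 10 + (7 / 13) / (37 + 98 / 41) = -1246501 / 1532635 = -0.81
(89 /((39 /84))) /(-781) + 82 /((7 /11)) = 9140562 /71071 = 128.61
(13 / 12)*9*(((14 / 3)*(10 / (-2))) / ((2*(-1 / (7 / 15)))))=637 / 12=53.08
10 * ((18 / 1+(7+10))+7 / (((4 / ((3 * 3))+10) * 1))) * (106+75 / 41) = 74118065 / 1927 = 38462.93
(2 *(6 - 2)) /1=8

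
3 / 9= 0.33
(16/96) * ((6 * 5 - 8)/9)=11/27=0.41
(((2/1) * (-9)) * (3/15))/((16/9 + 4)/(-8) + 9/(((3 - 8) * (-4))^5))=103680000/20799919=4.98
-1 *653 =-653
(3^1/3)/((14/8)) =4/7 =0.57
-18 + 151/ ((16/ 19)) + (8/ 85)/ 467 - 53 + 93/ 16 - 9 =33383559/ 317560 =105.13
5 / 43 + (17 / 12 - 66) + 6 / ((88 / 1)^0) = -30169 / 516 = -58.47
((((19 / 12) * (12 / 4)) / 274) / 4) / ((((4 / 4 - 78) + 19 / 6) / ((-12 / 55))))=171 / 13352020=0.00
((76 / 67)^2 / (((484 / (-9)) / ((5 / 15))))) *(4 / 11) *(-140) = 2425920 / 5974859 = 0.41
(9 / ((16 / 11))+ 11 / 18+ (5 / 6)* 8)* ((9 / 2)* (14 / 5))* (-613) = -8320249 / 80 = -104003.11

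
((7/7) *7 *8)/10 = 28/5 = 5.60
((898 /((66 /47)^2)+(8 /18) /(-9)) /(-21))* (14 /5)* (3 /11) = -8925601 /539055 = -16.56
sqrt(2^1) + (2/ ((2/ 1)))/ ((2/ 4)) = sqrt(2) + 2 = 3.41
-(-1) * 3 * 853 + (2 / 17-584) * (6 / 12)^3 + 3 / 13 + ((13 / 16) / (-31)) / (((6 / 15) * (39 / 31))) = 52747079 / 21216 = 2486.19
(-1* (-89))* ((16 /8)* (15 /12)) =222.50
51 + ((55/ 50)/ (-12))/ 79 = 483469/ 9480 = 51.00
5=5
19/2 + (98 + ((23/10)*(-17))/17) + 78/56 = 14923/140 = 106.59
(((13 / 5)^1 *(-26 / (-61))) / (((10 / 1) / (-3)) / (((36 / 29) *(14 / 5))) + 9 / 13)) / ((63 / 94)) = -4956432 / 799405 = -6.20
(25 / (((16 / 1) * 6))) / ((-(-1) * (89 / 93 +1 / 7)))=5425 / 22912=0.24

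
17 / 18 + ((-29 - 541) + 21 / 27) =-10229 / 18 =-568.28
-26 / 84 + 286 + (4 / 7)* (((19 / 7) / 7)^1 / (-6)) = 587875 / 2058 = 285.65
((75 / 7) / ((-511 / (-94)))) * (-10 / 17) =-70500 / 60809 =-1.16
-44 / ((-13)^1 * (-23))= -44 / 299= -0.15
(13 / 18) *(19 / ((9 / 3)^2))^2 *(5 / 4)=23465 / 5832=4.02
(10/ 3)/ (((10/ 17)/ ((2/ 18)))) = 17/ 27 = 0.63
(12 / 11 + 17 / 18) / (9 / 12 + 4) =806 / 1881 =0.43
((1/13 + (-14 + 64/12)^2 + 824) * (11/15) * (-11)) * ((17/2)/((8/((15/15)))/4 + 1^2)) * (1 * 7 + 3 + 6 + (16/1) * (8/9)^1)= -5886261832/9477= -621110.25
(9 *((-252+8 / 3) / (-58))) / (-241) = -0.16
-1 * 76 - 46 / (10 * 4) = -1543 / 20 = -77.15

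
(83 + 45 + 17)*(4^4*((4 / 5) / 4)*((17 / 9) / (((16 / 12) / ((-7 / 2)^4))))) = 4734772 / 3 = 1578257.33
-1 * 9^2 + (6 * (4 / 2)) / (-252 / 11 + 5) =-16089 / 197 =-81.67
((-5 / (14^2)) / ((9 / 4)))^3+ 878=75302654113 / 85766121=878.00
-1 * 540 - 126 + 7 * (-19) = -799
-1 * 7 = -7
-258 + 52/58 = -7456/29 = -257.10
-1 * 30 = -30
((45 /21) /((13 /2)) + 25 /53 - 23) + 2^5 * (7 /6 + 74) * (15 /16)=2232.80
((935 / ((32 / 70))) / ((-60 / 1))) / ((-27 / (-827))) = -5412715 / 5184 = -1044.12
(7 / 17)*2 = 14 / 17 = 0.82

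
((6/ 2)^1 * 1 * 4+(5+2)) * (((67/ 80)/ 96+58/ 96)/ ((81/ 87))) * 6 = 288173/ 3840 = 75.05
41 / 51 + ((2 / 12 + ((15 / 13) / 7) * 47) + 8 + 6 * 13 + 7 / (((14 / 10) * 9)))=2652983 / 27846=95.27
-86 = -86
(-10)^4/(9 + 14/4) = 800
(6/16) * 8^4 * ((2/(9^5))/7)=1024/137781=0.01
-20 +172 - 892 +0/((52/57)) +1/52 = -38479/52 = -739.98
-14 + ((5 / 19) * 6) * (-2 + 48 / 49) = -14534 / 931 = -15.61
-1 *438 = -438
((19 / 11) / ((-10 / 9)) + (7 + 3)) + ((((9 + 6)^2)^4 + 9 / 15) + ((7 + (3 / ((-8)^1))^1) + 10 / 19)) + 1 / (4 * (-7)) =29996072064149 / 11704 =2562890641.16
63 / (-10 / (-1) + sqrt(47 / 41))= 1230 / 193- 3*sqrt(1927) / 193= 5.69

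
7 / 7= 1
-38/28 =-19/14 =-1.36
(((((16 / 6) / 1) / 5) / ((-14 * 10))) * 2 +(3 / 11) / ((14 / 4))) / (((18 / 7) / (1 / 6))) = 203 / 44550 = 0.00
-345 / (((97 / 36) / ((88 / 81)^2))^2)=-66.20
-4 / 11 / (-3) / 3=4 / 99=0.04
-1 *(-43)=43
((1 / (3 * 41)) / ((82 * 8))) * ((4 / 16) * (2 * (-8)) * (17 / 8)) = -17 / 161376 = -0.00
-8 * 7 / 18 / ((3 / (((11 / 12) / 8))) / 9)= -77 / 72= -1.07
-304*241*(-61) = 4469104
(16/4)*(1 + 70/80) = 15/2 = 7.50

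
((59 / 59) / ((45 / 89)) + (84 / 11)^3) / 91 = 26790139 / 5450445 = 4.92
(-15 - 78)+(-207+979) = 679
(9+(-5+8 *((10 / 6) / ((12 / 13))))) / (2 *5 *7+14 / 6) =166 / 651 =0.25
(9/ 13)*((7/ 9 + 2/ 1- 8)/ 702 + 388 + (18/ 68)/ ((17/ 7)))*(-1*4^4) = -90705332480/ 1318707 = -68783.54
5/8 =0.62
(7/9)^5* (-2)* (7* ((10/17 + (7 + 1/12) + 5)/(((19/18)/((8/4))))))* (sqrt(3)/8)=-304122665* sqrt(3)/25430436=-20.71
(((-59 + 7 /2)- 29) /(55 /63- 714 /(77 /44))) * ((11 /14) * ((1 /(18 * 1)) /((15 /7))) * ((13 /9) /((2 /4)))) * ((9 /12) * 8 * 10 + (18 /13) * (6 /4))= 269269 /355140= 0.76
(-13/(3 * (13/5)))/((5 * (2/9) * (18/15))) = -5/4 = -1.25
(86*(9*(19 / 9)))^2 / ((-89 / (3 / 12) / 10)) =-6674890 / 89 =-74998.76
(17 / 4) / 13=17 / 52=0.33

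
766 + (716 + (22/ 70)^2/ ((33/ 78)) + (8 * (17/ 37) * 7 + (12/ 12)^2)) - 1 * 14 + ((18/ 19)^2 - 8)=24344860427/ 16362325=1487.86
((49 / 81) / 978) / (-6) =-49 / 475308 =-0.00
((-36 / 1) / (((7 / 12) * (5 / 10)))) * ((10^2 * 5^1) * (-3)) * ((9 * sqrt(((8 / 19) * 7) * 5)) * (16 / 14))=186624000 * sqrt(1330) / 931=7310441.95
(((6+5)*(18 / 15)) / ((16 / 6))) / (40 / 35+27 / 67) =46431 / 14500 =3.20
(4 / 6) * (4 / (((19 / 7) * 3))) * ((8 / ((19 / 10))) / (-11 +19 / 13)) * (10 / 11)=-145600 / 1107909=-0.13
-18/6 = -3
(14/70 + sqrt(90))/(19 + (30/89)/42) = 623/59210 + 1869 * sqrt(10)/11842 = 0.51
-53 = -53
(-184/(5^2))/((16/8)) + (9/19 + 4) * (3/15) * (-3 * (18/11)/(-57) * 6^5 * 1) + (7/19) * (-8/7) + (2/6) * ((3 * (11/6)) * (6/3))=178329829/297825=598.77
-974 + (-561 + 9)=-1526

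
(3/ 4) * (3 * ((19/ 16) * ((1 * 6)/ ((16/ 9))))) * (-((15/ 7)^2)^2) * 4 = -233735625/ 307328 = -760.54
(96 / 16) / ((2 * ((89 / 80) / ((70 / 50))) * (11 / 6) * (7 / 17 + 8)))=34272 / 139997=0.24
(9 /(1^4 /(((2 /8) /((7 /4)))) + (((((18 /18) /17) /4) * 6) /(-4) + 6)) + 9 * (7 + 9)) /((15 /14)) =1191792 /8825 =135.05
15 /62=0.24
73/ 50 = 1.46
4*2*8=64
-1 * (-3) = 3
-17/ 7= -2.43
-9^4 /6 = -2187 /2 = -1093.50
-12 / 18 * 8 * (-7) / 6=6.22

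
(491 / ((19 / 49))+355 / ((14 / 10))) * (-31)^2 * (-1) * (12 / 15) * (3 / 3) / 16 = -97127309 / 1330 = -73028.05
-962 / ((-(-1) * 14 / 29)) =-13949 / 7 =-1992.71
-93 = -93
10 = 10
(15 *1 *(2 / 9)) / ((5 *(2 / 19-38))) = -19 / 1080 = -0.02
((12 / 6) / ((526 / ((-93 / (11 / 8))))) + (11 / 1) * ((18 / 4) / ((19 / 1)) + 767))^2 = 860759572114891849 / 12085484356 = 71222596.20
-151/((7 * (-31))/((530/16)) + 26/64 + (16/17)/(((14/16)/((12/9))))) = 457131360/14260439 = 32.06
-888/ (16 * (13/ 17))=-1887/ 26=-72.58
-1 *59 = -59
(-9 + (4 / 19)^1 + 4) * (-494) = 2366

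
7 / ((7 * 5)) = 1 / 5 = 0.20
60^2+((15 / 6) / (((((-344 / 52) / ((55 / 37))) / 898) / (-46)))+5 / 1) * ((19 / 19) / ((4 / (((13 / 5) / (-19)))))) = 84821863 / 30229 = 2805.98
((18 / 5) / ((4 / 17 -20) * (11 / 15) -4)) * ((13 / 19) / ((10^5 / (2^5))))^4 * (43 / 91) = -4818021 / 22793647193908691406250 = -0.00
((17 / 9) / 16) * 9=17 / 16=1.06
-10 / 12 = -5 / 6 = -0.83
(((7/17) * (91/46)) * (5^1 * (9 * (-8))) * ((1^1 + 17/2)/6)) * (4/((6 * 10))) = -12103/391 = -30.95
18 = 18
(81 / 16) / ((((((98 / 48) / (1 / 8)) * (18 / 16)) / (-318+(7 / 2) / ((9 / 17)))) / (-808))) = 3396630 / 49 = 69318.98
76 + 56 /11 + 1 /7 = 81.23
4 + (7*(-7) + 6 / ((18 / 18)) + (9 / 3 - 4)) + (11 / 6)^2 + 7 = -1067 / 36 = -29.64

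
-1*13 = -13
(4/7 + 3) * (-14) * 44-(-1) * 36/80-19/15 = -132049/60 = -2200.82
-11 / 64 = -0.17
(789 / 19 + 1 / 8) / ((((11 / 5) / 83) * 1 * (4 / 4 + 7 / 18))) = 4729257 / 4180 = 1131.40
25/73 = 0.34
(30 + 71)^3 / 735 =1030301 / 735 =1401.77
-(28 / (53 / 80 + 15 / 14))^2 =-245862400 / 942841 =-260.77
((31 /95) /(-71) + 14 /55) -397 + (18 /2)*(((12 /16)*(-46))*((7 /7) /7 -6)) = 295392543 /207746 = 1421.89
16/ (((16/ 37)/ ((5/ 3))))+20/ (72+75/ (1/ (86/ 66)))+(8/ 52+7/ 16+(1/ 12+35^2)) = 499966749/ 388336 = 1287.46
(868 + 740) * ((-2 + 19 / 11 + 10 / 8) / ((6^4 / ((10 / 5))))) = 2881 / 1188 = 2.43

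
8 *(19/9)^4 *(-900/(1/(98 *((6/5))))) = -4086866560/243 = -16818380.91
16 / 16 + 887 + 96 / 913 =810840 / 913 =888.11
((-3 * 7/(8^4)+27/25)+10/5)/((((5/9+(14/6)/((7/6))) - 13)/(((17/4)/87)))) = -16058217/1116569600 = -0.01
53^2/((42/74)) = 103933/21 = 4949.19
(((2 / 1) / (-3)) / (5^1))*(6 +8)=-28 / 15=-1.87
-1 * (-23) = 23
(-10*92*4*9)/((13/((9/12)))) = -24840/13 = -1910.77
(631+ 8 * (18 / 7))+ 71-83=4477 / 7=639.57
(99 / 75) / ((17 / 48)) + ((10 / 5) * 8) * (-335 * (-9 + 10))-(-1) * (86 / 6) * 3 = -2258141 / 425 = -5313.27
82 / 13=6.31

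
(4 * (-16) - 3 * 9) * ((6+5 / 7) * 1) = -611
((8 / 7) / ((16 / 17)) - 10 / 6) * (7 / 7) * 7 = -19 / 6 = -3.17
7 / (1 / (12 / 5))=84 / 5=16.80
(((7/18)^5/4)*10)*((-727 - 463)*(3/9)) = -50000825/5668704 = -8.82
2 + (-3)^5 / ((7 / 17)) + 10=-4047 / 7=-578.14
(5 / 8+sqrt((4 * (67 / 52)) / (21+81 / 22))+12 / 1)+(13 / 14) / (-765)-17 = -187477 / 42840+sqrt(10404966) / 7059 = -3.92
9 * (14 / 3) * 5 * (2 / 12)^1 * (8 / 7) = 40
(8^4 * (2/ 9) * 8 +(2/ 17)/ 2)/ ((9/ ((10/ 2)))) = 5570605/ 1377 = 4045.46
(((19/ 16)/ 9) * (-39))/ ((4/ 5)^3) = -30875/ 3072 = -10.05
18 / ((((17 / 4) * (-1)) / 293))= -21096 / 17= -1240.94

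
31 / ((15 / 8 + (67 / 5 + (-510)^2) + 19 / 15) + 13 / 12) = 0.00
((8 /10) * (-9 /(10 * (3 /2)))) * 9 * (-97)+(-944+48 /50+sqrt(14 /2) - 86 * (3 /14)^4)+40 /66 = -331875515 /633864+sqrt(7) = -520.93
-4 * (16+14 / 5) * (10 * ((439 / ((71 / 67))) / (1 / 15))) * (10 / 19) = -3317786400 / 1349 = -2459441.36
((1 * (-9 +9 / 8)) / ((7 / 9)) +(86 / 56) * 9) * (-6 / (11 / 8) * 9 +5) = -78039 / 616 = -126.69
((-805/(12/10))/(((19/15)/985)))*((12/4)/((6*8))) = -19823125/608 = -32603.82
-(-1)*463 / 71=463 / 71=6.52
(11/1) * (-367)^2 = 1481579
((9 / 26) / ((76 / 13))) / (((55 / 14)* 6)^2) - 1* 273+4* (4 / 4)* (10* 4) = -113.00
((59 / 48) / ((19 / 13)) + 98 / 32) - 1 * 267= -29993 / 114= -263.10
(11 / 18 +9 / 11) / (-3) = -0.48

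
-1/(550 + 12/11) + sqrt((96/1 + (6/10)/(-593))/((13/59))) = 20.87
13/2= 6.50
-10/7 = -1.43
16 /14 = 8 /7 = 1.14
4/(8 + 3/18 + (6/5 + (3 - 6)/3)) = 120/251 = 0.48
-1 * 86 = -86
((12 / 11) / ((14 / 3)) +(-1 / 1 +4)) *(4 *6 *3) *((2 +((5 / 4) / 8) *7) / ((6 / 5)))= 33615 / 56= 600.27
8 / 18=4 / 9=0.44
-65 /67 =-0.97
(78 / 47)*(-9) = -14.94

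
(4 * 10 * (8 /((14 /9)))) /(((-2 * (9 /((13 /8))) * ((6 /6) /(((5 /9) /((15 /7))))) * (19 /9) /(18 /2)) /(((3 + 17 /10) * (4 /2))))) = -3666 /19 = -192.95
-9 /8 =-1.12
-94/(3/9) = -282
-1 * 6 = -6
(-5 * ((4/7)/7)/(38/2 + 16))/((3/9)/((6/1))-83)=72/512099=0.00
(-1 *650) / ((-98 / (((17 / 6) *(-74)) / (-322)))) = 204425 / 47334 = 4.32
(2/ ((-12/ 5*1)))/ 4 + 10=9.79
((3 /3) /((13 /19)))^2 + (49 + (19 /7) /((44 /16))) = 52.12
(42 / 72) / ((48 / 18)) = 7 / 32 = 0.22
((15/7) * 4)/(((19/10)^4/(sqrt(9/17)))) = 1800000 * sqrt(17)/15508199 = 0.48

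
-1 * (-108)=108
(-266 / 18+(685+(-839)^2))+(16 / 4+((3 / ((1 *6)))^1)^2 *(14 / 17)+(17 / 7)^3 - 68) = 73947293177 / 104958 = 704541.75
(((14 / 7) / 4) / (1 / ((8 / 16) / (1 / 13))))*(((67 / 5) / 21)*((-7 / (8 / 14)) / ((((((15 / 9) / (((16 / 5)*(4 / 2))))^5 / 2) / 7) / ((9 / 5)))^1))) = -130497342603264 / 244140625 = -534517.12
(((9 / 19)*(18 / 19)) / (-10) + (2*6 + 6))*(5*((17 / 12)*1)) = 183651 / 1444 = 127.18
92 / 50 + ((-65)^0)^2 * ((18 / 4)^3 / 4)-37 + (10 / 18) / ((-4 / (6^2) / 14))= -65903 / 800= -82.38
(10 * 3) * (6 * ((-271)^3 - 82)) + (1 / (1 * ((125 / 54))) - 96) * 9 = -447808450014 / 125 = -3582467600.11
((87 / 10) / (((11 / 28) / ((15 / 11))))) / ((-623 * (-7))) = 522 / 75383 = 0.01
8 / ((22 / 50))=200 / 11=18.18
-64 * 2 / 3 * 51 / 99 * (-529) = 1151104 / 99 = 11627.31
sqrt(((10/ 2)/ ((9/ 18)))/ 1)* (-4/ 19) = -4* sqrt(10)/ 19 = -0.67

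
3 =3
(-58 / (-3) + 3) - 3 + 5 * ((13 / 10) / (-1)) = 77 / 6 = 12.83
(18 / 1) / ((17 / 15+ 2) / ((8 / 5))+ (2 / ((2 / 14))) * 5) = 432 / 1727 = 0.25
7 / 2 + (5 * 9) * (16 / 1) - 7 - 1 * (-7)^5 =35047 / 2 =17523.50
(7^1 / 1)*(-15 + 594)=4053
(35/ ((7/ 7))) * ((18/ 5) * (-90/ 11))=-11340/ 11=-1030.91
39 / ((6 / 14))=91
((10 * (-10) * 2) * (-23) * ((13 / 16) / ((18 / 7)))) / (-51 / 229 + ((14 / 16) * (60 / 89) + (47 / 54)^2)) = 1292.29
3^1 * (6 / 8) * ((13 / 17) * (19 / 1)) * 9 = 20007 / 68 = 294.22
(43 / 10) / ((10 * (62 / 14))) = 0.10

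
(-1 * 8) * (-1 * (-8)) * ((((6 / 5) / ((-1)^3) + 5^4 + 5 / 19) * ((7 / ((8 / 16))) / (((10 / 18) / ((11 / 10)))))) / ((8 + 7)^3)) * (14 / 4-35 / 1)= 3067694784 / 296875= 10333.29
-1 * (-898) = 898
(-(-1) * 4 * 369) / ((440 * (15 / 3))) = 369 / 550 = 0.67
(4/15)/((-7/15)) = -4/7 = -0.57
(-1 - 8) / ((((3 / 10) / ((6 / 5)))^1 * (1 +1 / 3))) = -27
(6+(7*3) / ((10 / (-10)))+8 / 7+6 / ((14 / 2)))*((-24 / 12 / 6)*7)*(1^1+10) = 333.67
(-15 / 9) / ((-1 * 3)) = 5 / 9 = 0.56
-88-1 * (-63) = -25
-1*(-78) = 78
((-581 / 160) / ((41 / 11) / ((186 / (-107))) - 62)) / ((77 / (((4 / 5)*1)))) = 7719 / 13123900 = 0.00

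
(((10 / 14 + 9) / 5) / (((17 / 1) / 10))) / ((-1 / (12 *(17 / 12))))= -19.43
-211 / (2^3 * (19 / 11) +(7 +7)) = -2321 / 306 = -7.58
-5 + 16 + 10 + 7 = 28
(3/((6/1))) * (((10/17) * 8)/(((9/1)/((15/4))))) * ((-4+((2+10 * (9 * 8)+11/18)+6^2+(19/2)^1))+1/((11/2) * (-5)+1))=1071950/1431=749.09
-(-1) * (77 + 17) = 94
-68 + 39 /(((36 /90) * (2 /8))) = 322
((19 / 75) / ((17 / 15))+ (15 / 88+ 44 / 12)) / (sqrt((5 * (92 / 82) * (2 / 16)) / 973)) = 91121 * sqrt(4587695) / 1290300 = 151.26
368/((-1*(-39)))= 368/39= 9.44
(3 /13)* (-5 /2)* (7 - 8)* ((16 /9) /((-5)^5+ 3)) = -20 /60879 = -0.00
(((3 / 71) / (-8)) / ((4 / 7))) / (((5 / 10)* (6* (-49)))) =1 / 15904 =0.00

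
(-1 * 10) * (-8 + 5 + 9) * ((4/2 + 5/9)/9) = -460/27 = -17.04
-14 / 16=-7 / 8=-0.88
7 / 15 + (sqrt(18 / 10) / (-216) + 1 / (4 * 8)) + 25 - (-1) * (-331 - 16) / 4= -29401 / 480 - sqrt(5) / 360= -61.26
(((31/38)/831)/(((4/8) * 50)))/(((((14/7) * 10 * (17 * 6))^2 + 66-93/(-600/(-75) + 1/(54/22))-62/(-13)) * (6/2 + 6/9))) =91481/35549363952086050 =0.00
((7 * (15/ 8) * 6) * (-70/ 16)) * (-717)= 7904925/ 32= 247028.91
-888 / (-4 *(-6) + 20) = -222 / 11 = -20.18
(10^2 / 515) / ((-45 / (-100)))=400 / 927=0.43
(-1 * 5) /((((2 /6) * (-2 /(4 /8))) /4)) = 15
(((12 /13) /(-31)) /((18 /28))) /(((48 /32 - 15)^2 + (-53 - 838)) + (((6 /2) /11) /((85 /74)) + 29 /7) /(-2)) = 1466080 /22502407317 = 0.00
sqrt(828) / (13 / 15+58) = 90 *sqrt(23) / 883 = 0.49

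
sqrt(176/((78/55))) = 22 * sqrt(390)/39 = 11.14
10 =10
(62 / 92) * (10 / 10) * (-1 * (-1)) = 0.67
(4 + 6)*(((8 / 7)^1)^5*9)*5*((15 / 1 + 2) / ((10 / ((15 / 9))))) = 2485.82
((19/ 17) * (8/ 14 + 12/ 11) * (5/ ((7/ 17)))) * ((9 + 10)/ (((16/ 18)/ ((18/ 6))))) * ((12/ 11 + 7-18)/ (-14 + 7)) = 84993840/ 41503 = 2047.90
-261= -261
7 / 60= 0.12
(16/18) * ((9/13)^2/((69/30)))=720/3887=0.19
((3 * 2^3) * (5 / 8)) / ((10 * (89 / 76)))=114 / 89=1.28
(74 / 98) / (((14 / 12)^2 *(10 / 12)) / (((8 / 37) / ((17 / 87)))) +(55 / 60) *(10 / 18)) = 0.49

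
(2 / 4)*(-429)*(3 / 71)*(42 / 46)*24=-198.61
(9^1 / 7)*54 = 486 / 7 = 69.43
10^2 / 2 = 50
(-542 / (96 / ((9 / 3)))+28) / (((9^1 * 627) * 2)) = 59 / 60192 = 0.00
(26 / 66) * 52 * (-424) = -286624 / 33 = -8685.58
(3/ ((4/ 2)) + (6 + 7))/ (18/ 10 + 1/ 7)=1015/ 136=7.46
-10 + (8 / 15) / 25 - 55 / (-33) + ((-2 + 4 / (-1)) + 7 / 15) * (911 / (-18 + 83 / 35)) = 64456376 / 205125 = 314.23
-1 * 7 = -7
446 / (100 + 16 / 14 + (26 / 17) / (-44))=5236 / 1187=4.41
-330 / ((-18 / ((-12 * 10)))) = -2200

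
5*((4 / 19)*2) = 40 / 19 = 2.11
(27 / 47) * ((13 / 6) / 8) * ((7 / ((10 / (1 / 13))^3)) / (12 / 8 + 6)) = 21 / 317720000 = 0.00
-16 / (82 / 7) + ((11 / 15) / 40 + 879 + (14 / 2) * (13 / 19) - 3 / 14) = 2886472483 / 3271800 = 882.23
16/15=1.07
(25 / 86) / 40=5 / 688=0.01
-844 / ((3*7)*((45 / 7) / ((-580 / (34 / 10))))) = 489520 / 459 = 1066.49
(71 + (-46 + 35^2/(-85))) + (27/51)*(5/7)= 1305/119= 10.97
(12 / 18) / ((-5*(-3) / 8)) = 16 / 45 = 0.36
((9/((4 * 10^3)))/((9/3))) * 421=1263/4000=0.32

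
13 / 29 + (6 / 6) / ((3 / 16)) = 503 / 87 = 5.78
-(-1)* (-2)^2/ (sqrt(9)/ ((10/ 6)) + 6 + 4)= 20/ 59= 0.34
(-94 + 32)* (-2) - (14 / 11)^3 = 162300 / 1331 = 121.94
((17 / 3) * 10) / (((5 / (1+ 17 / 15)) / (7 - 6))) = 1088 / 45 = 24.18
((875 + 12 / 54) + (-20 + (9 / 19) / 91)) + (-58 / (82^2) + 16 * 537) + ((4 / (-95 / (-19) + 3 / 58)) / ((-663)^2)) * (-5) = 544061507754886543 / 57589595381682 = 9447.22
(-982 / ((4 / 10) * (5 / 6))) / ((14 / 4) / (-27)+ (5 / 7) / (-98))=21516.49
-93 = -93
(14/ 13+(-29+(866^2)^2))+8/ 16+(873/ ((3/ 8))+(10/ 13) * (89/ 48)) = 175479409322257/ 312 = 562434004238.00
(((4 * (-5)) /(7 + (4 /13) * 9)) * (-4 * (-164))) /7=-170560 /889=-191.86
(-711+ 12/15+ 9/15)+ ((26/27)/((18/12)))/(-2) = -287518/405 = -709.92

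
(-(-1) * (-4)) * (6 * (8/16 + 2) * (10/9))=-200/3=-66.67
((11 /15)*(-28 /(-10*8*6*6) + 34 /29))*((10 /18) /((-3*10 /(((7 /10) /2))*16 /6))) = -1900591 /902016000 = -0.00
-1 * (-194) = 194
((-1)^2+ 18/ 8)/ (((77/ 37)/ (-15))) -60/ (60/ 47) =-70.43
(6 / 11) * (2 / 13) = 12 / 143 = 0.08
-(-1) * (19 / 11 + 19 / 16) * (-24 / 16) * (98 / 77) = -10773 / 1936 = -5.56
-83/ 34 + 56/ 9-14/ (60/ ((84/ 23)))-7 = -143263/ 35190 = -4.07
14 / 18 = 7 / 9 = 0.78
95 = 95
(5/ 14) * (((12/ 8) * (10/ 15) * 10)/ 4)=25/ 28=0.89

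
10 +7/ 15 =157/ 15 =10.47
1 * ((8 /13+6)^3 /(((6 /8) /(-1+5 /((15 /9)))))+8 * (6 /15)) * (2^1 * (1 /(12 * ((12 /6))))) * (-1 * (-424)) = 2708055776 /98865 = 27391.45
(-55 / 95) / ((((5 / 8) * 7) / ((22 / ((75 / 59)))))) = -114224 / 49875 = -2.29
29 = 29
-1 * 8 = -8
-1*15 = -15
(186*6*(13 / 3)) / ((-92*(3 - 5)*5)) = 1209 / 230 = 5.26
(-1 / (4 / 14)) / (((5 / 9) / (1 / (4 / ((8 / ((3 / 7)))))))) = -147 / 5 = -29.40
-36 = -36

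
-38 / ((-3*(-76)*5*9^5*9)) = -1 / 15943230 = -0.00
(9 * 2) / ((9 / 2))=4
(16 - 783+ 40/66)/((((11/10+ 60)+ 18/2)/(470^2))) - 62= -55869253246/23133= -2415132.20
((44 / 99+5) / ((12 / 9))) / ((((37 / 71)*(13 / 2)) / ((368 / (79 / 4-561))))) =-2560544 / 3124095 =-0.82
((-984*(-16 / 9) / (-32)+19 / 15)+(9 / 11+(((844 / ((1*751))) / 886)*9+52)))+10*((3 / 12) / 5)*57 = 1022117983 / 36596230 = 27.93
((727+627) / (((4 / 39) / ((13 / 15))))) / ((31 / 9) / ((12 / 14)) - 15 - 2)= -3089151 / 3505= -881.36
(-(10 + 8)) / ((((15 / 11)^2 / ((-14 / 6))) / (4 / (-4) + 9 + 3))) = 18634 / 75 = 248.45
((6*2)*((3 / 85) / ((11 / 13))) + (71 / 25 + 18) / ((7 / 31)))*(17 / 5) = 3036617 / 9625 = 315.49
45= 45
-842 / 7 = -120.29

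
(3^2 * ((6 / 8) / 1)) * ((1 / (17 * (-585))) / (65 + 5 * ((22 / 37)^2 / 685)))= -0.00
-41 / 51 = -0.80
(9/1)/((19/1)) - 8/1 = -7.53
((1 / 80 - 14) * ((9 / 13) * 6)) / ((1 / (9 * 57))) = -15499269 / 520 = -29806.29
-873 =-873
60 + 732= 792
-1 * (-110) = 110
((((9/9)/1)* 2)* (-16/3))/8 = -4/3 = -1.33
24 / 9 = 8 / 3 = 2.67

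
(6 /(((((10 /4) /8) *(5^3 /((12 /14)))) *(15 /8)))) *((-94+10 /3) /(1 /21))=-417792 /3125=-133.69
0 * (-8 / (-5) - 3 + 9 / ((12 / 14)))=0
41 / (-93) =-0.44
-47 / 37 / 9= -0.14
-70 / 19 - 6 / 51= -1228 / 323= -3.80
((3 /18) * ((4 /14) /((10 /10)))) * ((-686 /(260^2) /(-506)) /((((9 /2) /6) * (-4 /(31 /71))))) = -1519 /10928689200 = -0.00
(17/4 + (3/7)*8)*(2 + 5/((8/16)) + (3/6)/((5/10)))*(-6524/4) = -651235/4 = -162808.75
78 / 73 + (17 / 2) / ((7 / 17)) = 22189 / 1022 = 21.71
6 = 6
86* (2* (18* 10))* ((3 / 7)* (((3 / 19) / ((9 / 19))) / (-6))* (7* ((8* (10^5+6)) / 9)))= -1376082560 / 3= -458694186.67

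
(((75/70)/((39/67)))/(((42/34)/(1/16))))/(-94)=-5695/5748288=-0.00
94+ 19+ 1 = 114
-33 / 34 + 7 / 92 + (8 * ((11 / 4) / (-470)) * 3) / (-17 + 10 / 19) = -0.89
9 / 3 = 3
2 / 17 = 0.12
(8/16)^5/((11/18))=0.05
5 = 5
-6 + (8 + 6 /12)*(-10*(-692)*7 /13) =411662 /13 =31666.31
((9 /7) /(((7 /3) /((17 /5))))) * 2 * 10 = 1836 /49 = 37.47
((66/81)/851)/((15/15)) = 0.00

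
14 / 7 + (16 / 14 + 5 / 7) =27 / 7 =3.86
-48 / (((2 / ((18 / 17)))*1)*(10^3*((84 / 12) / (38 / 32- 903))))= 389583 / 119000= 3.27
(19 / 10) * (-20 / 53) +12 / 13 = 142 / 689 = 0.21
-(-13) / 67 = 13 / 67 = 0.19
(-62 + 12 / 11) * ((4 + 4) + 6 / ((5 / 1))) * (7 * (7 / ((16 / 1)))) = -75509 / 44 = -1716.11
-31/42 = -0.74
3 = 3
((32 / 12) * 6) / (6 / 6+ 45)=8 / 23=0.35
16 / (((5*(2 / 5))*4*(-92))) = -1 / 46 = -0.02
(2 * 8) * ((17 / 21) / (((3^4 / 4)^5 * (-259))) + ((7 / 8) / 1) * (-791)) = -210014205834128414 / 18964620357039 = -11074.00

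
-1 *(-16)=16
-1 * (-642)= 642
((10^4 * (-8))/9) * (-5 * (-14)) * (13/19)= -72800000/171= -425730.99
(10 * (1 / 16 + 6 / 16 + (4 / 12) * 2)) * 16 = 530 / 3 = 176.67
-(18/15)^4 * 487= -631152/625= -1009.84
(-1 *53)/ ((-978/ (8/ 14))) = 106/ 3423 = 0.03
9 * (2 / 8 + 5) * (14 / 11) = 1323 / 22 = 60.14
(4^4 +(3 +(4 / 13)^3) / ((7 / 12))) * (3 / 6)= 2008442 / 15379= 130.60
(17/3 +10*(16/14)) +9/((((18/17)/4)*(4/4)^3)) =1073/21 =51.10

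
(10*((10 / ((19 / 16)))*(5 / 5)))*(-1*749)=-1198400 / 19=-63073.68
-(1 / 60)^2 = -1 / 3600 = -0.00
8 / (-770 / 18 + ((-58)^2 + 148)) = 72 / 31223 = 0.00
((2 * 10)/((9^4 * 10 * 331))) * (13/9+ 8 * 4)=602/19545219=0.00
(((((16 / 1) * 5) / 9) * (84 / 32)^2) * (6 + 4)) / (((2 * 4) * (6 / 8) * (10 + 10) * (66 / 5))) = 1225 / 3168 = 0.39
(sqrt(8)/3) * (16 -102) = -172 * sqrt(2)/3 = -81.08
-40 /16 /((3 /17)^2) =-1445 /18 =-80.28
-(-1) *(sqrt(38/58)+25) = 25.81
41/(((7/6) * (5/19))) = 4674/35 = 133.54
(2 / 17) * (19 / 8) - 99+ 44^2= 124935 / 68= 1837.28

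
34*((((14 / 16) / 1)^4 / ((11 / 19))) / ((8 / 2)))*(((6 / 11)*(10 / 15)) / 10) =775523 / 2478080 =0.31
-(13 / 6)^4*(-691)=19735651 / 1296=15228.13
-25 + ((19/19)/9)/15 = -3374/135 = -24.99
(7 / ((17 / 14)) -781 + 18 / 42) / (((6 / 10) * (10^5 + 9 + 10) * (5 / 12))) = -368808 / 11902261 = -0.03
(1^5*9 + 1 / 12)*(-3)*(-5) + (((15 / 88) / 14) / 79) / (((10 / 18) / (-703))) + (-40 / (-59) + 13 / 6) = 2392831391 / 17227056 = 138.90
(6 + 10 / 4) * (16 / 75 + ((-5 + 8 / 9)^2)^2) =797113289 / 328050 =2429.85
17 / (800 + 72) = 17 / 872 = 0.02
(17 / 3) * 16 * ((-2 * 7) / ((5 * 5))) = -3808 / 75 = -50.77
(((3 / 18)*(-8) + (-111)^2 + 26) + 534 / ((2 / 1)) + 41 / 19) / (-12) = -719045 / 684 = -1051.24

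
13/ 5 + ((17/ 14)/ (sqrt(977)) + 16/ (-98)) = 17*sqrt(977)/ 13678 + 597/ 245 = 2.48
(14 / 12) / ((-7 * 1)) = -1 / 6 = -0.17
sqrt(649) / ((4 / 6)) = 3 * sqrt(649) / 2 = 38.21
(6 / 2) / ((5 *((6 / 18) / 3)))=27 / 5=5.40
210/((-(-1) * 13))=210/13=16.15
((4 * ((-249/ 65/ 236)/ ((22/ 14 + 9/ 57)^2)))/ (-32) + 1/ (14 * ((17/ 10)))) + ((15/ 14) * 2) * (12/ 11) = 2889713812907/ 1213983056000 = 2.38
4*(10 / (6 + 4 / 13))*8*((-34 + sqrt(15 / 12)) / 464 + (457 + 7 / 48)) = 65*sqrt(5) / 1189 + 82711850 / 3567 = 23188.19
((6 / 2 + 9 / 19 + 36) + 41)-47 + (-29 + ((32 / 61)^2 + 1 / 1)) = 406440 / 70699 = 5.75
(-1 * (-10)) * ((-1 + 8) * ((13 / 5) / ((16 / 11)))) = 1001 / 8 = 125.12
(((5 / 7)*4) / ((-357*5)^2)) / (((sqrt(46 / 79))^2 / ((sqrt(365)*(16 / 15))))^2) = 116631808 / 106187320575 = 0.00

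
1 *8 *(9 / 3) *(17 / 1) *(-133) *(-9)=488376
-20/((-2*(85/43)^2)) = 3698/1445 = 2.56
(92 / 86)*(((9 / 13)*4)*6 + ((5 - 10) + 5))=9936 / 559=17.77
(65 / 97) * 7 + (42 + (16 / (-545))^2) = 1345251057 / 28811425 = 46.69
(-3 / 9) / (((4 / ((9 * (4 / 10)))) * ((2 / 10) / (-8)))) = 12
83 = 83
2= 2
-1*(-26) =26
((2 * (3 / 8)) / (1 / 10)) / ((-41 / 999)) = -14985 / 82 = -182.74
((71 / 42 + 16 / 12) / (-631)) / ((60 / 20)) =-127 / 79506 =-0.00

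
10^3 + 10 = 1010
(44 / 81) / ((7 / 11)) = 484 / 567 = 0.85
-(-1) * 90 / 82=45 / 41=1.10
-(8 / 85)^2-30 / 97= -222958 / 700825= -0.32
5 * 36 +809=989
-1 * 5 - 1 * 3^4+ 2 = -84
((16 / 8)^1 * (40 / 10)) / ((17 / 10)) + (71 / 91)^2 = 748177 / 140777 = 5.31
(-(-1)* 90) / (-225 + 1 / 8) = -720 / 1799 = -0.40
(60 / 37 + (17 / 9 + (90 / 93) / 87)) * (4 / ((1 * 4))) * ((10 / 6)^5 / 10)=658913125 / 145492362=4.53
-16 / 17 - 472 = -8040 / 17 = -472.94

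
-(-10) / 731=10 / 731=0.01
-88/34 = -44/17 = -2.59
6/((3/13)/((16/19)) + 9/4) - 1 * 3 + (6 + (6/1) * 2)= 3041/175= 17.38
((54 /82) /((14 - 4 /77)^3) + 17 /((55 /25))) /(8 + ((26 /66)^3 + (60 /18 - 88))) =-522413794488861 /5178868559413816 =-0.10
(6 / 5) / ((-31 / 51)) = -306 / 155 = -1.97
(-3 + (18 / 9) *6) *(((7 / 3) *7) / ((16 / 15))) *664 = 183015 / 2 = 91507.50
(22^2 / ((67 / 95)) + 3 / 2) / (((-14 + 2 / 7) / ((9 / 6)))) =-645127 / 8576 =-75.22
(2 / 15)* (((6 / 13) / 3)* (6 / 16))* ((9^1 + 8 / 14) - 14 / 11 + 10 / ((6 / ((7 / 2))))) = 6529 / 60060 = 0.11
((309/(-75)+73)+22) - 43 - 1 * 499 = -11278/25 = -451.12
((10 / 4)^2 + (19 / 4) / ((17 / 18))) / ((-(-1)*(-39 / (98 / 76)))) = -2891 / 7752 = -0.37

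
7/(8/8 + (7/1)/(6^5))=6.99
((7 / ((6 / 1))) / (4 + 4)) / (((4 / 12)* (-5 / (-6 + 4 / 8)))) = 77 / 160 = 0.48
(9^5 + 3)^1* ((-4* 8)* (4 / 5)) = -7558656 / 5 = -1511731.20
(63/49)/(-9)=-1/7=-0.14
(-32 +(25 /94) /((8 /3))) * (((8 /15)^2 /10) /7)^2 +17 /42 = 336639469 /832781250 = 0.40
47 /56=0.84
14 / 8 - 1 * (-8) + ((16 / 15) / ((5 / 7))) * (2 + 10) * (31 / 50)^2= 1039903 / 62500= 16.64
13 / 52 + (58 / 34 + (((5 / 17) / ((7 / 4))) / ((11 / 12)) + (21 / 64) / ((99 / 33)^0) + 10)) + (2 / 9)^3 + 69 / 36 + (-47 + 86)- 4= 49.39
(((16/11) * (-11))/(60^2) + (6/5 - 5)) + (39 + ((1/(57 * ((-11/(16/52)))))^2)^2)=3883930107777459991/110352856957940025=35.20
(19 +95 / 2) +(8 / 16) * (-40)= 93 / 2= 46.50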